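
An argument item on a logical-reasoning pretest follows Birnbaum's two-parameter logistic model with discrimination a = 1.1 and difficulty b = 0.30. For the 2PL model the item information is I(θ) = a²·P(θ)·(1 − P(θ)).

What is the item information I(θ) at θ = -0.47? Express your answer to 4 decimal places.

P = 1/(1+e^{0.8470}) = 0.3001
P(1−P) = 0.3001 × 0.6999 = 0.2100
I = a² × P(1−P) = 1.1² × 0.2100 = 0.25413

0.2541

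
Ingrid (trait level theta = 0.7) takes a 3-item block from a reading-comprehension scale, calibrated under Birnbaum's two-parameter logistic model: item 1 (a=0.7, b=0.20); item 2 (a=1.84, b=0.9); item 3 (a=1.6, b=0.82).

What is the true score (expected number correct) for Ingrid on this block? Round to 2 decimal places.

1.45

P(theta) = 1 / (1 + exp(−a(theta − b)))
P_1 = 1/(1+e^{-0.3500}) = 0.5866
P_2 = 1/(1+e^{0.3680}) = 0.4090
P_3 = 1/(1+e^{0.1920}) = 0.4521
E[score] = 0.5866 + 0.4090 + 0.4521 = 1.4478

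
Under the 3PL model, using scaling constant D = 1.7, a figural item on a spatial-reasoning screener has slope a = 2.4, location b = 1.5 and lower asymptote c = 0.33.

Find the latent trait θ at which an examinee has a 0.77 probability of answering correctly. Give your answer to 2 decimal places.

1.66

P(θ) = c + (1 − c) · 1 / (1 + exp(−D·a(θ − b)))
Remove guessing floor: (0.77 − 0.33)/(1 − 0.33) = 0.6567
logit = ln(0.6567/0.3433) = 0.6487
θ = b + logit/(1.7·a) = 1.5 + 0.6487/4.0800 = 1.6590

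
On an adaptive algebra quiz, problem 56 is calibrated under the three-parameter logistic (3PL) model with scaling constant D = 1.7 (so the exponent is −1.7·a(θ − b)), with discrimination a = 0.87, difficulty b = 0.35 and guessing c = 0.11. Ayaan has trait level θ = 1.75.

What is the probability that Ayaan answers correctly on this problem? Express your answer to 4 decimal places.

P(θ) = c + (1 − c) · 1 / (1 + exp(−D·a(θ − b)))
Exponent: 1.7 × 0.87 × (1.75 − 0.35) = 2.0706
1/(1 + e^{-2.0706}) = 0.8880
P = 0.11 + 0.89 × 0.8880 = 0.9003

0.9003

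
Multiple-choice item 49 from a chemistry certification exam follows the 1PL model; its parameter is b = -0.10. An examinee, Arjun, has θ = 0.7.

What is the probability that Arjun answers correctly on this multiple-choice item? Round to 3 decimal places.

0.690

P(θ) = 1 / (1 + exp(−(θ − b)))
Exponent: (0.7 − (-0.10)) = 0.8000
1/(1 + e^{-0.8000}) = 0.6900
P = 0.6900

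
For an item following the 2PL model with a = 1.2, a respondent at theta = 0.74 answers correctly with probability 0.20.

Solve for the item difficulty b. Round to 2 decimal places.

1.90

P(theta) = 1 / (1 + exp(−a(theta − b)))
logit(0.20) = ln(0.20/0.80) = -1.3863
b = theta − logit/(a) = 0.74 − (-1.3863)/1.2000 = 1.8952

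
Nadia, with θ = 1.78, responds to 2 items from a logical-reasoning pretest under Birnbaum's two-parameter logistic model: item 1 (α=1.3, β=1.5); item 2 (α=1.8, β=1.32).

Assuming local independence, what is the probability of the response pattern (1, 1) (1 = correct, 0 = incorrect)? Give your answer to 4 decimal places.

0.4106

P(θ) = 1 / (1 + exp(−α(θ − β)))
P_1 = 1/(1+e^{-0.3640}) = 0.5900
P_2 = 1/(1+e^{-0.8280}) = 0.6959
L = P_1 × P_2 = 0.5900 × 0.6959 = 0.41061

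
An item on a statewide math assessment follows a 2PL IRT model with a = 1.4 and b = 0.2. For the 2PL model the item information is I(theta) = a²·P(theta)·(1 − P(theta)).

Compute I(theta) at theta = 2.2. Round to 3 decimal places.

0.106

P = 1/(1+e^{-2.8000}) = 0.9427
P(1−P) = 0.9427 × 0.0573 = 0.0540
I = a² × P(1−P) = 1.4² × 0.0540 = 0.10591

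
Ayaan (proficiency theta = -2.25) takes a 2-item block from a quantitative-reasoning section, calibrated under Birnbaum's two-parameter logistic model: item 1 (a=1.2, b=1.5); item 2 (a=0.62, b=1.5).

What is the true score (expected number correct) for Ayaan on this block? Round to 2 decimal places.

0.10

P(theta) = 1 / (1 + exp(−a(theta − b)))
P_1 = 1/(1+e^{4.5000}) = 0.0110
P_2 = 1/(1+e^{2.3250}) = 0.0891
E[score] = 0.0110 + 0.0891 = 0.1001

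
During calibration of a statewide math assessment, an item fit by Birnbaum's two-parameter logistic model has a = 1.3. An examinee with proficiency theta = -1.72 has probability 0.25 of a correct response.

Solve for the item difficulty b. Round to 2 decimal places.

P(theta) = 1 / (1 + exp(−a(theta − b)))
logit(0.25) = ln(0.25/0.75) = -1.0986
b = theta − logit/(a) = -1.72 − (-1.0986)/1.3000 = -0.8749

-0.87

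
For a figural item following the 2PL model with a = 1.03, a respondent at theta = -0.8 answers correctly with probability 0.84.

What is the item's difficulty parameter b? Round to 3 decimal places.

P(theta) = 1 / (1 + exp(−a(theta − b)))
logit(0.84) = ln(0.84/0.16) = 1.6582
b = theta − logit/(a) = -0.8 − 1.6582/1.0300 = -2.4099

-2.410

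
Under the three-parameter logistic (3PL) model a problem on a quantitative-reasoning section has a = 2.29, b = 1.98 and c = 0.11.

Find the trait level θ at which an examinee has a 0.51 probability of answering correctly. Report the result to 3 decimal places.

P(θ) = c + (1 − c) · 1 / (1 + exp(−a(θ − b)))
Remove guessing floor: (0.51 − 0.11)/(1 − 0.11) = 0.4494
logit = ln(0.4494/0.5506) = -0.2029
θ = b + logit/(a) = 1.98 + (-0.2029)/2.2900 = 1.8914

1.891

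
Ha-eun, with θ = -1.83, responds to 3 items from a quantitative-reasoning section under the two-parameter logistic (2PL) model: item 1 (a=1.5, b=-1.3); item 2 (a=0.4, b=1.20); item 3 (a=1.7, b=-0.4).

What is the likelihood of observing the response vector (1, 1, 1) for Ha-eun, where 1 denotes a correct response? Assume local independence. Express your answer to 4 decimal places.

P(θ) = 1 / (1 + exp(−a(θ − b)))
P_1 = 1/(1+e^{0.7950}) = 0.3111
P_2 = 1/(1+e^{1.2120}) = 0.2293
P_3 = 1/(1+e^{2.4310}) = 0.0808
L = P_1 × P_2 × P_3 = 0.3111 × 0.2293 × 0.0808 = 0.00577

0.0058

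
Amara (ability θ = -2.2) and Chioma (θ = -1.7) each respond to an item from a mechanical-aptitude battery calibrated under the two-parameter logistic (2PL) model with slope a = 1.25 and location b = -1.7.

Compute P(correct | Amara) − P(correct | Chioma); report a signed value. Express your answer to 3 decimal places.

-0.151

P(θ) = 1 / (1 + exp(−a(θ − b)))
P(Amara) = 0.3486  [exponent -0.6250]
P(Chioma) = 0.5000  [exponent 0.0000]
Difference = 0.3486 − 0.5000 = -0.1514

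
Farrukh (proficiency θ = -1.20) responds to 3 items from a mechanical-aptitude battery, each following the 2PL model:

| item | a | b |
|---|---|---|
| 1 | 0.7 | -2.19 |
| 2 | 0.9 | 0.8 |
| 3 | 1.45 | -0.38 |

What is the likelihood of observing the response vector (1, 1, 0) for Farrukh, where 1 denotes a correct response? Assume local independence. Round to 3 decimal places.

0.072

P(θ) = 1 / (1 + exp(−a(θ − b)))
P_1 = 1/(1+e^{-0.6930}) = 0.6666
P_2 = 1/(1+e^{1.8000}) = 0.1419
P_3 = 1/(1+e^{1.1890}) = 0.2334
L = P_1 × P_2 × (1−P_3) = 0.6666 × 0.1419 × 0.7666 = 0.07249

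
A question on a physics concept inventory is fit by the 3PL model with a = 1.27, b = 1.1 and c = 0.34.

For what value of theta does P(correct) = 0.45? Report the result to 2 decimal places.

P(theta) = c + (1 − c) · 1 / (1 + exp(−a(theta − b)))
Remove guessing floor: (0.45 − 0.34)/(1 − 0.34) = 0.1667
logit = ln(0.1667/0.8333) = -1.6094
theta = b + logit/(a) = 1.1 + (-1.6094)/1.2700 = -0.1673

-0.17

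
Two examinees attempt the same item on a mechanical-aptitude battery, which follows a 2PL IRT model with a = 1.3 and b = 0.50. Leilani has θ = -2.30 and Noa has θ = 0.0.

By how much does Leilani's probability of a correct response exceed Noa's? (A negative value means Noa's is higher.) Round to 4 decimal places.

P(θ) = 1 / (1 + exp(−a(θ − b)))
P(Leilani) = 0.0256  [exponent -3.6400]
P(Noa) = 0.3430  [exponent -0.6500]
Difference = 0.0256 − 0.3430 = -0.3174

-0.3174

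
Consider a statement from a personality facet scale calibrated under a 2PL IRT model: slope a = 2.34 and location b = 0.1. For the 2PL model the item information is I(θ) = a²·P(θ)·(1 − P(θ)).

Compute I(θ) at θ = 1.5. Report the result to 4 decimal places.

P = 1/(1+e^{-3.2760}) = 0.9636
P(1−P) = 0.9636 × 0.0364 = 0.0351
I = a² × P(1−P) = 2.34² × 0.0351 = 0.19208

0.1921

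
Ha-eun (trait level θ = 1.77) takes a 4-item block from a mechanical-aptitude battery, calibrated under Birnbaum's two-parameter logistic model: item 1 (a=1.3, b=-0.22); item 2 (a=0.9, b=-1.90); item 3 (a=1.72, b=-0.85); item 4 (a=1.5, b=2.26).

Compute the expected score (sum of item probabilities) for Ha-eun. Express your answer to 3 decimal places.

P(θ) = 1 / (1 + exp(−a(θ − b)))
P_1 = 1/(1+e^{-2.5870}) = 0.9300
P_2 = 1/(1+e^{-3.3030}) = 0.9645
P_3 = 1/(1+e^{-4.5064}) = 0.9891
P_4 = 1/(1+e^{0.7350}) = 0.3241
E[score] = 0.9300 + 0.9645 + 0.9891 + 0.3241 = 3.2077

3.208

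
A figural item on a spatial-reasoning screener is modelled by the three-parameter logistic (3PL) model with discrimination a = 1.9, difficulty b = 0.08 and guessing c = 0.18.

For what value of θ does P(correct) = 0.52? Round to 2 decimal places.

P(θ) = c + (1 − c) · 1 / (1 + exp(−a(θ − b)))
Remove guessing floor: (0.52 − 0.18)/(1 − 0.18) = 0.4146
logit = ln(0.4146/0.5854) = -0.3448
θ = b + logit/(a) = 0.08 + (-0.3448)/1.9000 = -0.1015

-0.10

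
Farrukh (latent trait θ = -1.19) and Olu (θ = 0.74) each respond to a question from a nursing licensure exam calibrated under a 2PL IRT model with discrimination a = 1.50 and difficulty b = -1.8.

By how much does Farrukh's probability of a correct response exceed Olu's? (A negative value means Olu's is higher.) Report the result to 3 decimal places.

-0.264

P(θ) = 1 / (1 + exp(−a(θ − b)))
P(Farrukh) = 0.7140  [exponent 0.9150]
P(Olu) = 0.9783  [exponent 3.8100]
Difference = 0.7140 − 0.9783 = -0.2643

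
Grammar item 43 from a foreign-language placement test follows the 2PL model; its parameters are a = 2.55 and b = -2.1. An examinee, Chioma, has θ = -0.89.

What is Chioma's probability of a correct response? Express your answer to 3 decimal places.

P(θ) = 1 / (1 + exp(−a(θ − b)))
Exponent: 2.55 × (-0.89 − (-2.1)) = 3.0855
1/(1 + e^{-3.0855}) = 0.9563

0.956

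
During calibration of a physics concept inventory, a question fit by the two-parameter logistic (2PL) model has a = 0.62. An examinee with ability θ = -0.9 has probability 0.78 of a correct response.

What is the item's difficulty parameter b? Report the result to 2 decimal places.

-2.94

P(θ) = 1 / (1 + exp(−a(θ − b)))
logit(0.78) = ln(0.78/0.22) = 1.2657
b = θ − logit/(a) = -0.9 − 1.2657/0.6200 = -2.9414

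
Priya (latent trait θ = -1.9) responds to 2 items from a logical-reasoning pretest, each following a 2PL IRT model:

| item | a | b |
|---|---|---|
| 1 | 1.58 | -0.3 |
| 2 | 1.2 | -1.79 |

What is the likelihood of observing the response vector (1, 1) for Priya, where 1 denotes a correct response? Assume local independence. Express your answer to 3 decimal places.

0.035

P(θ) = 1 / (1 + exp(−a(θ − b)))
P_1 = 1/(1+e^{2.5280}) = 0.0739
P_2 = 1/(1+e^{0.1320}) = 0.4670
L = P_1 × P_2 = 0.0739 × 0.4670 = 0.03452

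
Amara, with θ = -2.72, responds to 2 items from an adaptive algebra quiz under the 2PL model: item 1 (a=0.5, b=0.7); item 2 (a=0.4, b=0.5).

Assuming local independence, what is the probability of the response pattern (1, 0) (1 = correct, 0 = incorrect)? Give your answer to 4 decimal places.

0.1201

P(θ) = 1 / (1 + exp(−a(θ − b)))
P_1 = 1/(1+e^{1.7100}) = 0.1532
P_2 = 1/(1+e^{1.2880}) = 0.2162
L = P_1 × (1−P_2) = 0.1532 × 0.7838 = 0.12005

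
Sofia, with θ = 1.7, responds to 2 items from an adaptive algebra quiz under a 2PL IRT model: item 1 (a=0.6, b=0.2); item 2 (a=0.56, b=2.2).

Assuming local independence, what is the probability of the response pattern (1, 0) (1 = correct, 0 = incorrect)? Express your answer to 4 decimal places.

P(θ) = 1 / (1 + exp(−a(θ − b)))
P_1 = 1/(1+e^{-0.9000}) = 0.7109
P_2 = 1/(1+e^{0.2800}) = 0.4305
L = P_1 × (1−P_2) = 0.7109 × 0.5695 = 0.40492

0.4049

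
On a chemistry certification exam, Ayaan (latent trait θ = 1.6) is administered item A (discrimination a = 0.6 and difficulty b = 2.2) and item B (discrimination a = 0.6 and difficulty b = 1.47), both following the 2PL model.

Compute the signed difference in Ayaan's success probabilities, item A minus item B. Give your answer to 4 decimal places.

P(θ) = 1 / (1 + exp(−a(θ − b)))
P_A = 0.4110
P_B = 0.5195
P_A − P_B = -0.1085

-0.1085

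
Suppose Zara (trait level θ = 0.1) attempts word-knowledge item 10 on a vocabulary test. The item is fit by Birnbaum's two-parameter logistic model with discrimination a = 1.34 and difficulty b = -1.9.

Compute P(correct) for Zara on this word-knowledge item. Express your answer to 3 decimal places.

P(θ) = 1 / (1 + exp(−a(θ − b)))
Exponent: 1.34 × (0.1 − (-1.9)) = 2.6800
1/(1 + e^{-2.6800}) = 0.9358

0.936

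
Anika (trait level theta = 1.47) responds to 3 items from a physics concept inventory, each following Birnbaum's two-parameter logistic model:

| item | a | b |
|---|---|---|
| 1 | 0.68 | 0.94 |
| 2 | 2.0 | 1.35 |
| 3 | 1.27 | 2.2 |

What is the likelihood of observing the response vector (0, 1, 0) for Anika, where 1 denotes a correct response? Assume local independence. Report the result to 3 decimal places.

P(theta) = 1 / (1 + exp(−a(theta − b)))
P_1 = 1/(1+e^{-0.3604}) = 0.5891
P_2 = 1/(1+e^{-0.2400}) = 0.5597
P_3 = 1/(1+e^{0.9271}) = 0.2835
L = (1−P_1) × P_2 × (1−P_3) = 0.4109 × 0.5597 × 0.7165 = 0.16477

0.165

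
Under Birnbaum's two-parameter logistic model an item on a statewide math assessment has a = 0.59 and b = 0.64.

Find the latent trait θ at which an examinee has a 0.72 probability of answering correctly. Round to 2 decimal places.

2.24

P(θ) = 1 / (1 + exp(−a(θ − b)))
logit = ln(0.7200/0.2800) = 0.9445
θ = b + logit/(a) = 0.64 + 0.9445/0.5900 = 2.2408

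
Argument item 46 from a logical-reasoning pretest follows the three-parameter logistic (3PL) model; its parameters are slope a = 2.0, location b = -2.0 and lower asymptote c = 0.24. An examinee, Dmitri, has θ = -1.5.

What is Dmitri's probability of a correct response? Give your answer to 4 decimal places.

0.7956

P(θ) = c + (1 − c) · 1 / (1 + exp(−a(θ − b)))
Exponent: 2.0 × (-1.5 − (-2.0)) = 1.0000
1/(1 + e^{-1.0000}) = 0.7311
P = 0.24 + 0.76 × 0.7311 = 0.7956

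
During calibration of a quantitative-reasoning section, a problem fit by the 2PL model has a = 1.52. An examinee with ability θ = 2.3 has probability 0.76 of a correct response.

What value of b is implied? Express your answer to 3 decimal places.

1.542

P(θ) = 1 / (1 + exp(−a(θ − b)))
logit(0.76) = ln(0.76/0.24) = 1.1527
b = θ − logit/(a) = 2.3 − 1.1527/1.5200 = 1.5417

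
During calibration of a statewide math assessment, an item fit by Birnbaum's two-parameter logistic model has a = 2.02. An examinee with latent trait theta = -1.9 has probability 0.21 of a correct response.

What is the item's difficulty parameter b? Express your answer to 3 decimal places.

-1.244

P(theta) = 1 / (1 + exp(−a(theta − b)))
logit(0.21) = ln(0.21/0.79) = -1.3249
b = theta − logit/(a) = -1.9 − (-1.3249)/2.0200 = -1.2441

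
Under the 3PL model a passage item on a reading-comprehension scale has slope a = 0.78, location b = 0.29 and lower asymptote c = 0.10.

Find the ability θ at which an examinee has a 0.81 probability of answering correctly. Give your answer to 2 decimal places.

1.98

P(θ) = c + (1 − c) · 1 / (1 + exp(−a(θ − b)))
Remove guessing floor: (0.81 − 0.10)/(1 − 0.10) = 0.7889
logit = ln(0.7889/0.2111) = 1.3182
θ = b + logit/(a) = 0.29 + 1.3182/0.7800 = 1.9801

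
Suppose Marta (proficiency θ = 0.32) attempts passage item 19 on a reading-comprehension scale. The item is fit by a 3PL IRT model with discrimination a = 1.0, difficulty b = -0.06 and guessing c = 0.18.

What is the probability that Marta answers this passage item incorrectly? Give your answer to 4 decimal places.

0.3330

P(θ) = c + (1 − c) · 1 / (1 + exp(−a(θ − b)))
Exponent: 1.0 × (0.32 − (-0.06)) = 0.3800
1/(1 + e^{-0.3800}) = 0.5939
P = 0.18 + 0.82 × 0.5939 = 0.6670
P(incorrect) = 1 − 0.6670 = 0.3330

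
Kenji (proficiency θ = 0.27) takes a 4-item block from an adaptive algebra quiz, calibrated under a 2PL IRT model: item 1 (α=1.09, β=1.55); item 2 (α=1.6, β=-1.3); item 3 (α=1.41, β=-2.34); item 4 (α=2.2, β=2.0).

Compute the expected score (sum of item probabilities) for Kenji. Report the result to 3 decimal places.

2.121

P(θ) = 1 / (1 + exp(−α(θ − β)))
P_1 = 1/(1+e^{1.3952}) = 0.1986
P_2 = 1/(1+e^{-2.5120}) = 0.9250
P_3 = 1/(1+e^{-3.6801}) = 0.9754
P_4 = 1/(1+e^{3.8060}) = 0.0218
E[score] = 0.1986 + 0.9250 + 0.9754 + 0.0218 = 2.1207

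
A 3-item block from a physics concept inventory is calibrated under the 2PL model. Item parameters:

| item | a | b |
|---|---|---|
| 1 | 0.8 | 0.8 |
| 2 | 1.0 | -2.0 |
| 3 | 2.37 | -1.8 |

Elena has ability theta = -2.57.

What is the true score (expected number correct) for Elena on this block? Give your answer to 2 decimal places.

P(theta) = 1 / (1 + exp(−a(theta − b)))
P_1 = 1/(1+e^{2.6960}) = 0.0632
P_2 = 1/(1+e^{0.5700}) = 0.3612
P_3 = 1/(1+e^{1.8249}) = 0.1388
E[score] = 0.0632 + 0.3612 + 0.1388 = 0.5633

0.56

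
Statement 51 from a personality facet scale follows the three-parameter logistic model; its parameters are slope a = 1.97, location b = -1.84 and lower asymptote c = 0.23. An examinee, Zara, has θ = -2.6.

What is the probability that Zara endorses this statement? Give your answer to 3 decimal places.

P(θ) = c + (1 − c) · 1 / (1 + exp(−a(θ − b)))
Exponent: 1.97 × (-2.6 − (-1.84)) = -1.4972
1/(1 + e^{1.4972}) = 0.1828
P = 0.23 + 0.77 × 0.1828 = 0.3708

0.371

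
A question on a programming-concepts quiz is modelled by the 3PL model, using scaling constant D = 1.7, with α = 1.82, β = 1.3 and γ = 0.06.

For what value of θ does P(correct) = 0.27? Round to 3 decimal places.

P(θ) = γ + (1 − γ) · 1 / (1 + exp(−D·α(θ − β)))
Remove guessing floor: (0.27 − 0.06)/(1 − 0.06) = 0.2234
logit = ln(0.2234/0.7766) = -1.2459
θ = β + logit/(1.7·α) = 1.3 + (-1.2459)/3.0940 = 0.8973

0.897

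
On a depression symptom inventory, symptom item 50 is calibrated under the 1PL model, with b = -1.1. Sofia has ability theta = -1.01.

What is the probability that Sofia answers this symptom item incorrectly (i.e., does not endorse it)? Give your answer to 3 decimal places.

0.478

P(theta) = 1 / (1 + exp(−(theta − b)))
Exponent: (-1.01 − (-1.1)) = 0.0900
1/(1 + e^{-0.0900}) = 0.5225
P = 0.5225
P(incorrect) = 1 − 0.5225 = 0.4775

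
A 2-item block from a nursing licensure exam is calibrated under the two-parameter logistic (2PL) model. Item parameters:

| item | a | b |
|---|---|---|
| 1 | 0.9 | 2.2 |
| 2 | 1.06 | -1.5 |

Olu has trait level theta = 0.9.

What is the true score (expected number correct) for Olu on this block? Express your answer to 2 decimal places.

P(theta) = 1 / (1 + exp(−a(theta − b)))
P_1 = 1/(1+e^{1.1700}) = 0.2369
P_2 = 1/(1+e^{-2.5440}) = 0.9272
E[score] = 0.2369 + 0.9272 = 1.1640

1.16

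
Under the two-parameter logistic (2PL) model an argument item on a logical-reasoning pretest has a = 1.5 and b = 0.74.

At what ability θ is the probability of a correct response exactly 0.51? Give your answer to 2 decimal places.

P(θ) = 1 / (1 + exp(−a(θ − b)))
logit = ln(0.5100/0.4900) = 0.0400
θ = b + logit/(a) = 0.74 + 0.0400/1.5000 = 0.7667

0.77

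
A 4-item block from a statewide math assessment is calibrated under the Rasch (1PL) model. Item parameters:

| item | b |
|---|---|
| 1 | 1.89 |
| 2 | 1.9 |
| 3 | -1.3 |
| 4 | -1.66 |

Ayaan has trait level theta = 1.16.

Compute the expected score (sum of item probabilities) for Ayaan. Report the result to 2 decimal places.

2.51

P(theta) = 1 / (1 + exp(−(theta − b)))
P_1 = 1/(1+e^{0.7300}) = 0.3252
P_2 = 1/(1+e^{0.7400}) = 0.3230
P_3 = 1/(1+e^{-2.4600}) = 0.9213
P_4 = 1/(1+e^{-2.8200}) = 0.9437
E[score] = 0.3252 + 0.3230 + 0.9213 + 0.9437 = 2.5132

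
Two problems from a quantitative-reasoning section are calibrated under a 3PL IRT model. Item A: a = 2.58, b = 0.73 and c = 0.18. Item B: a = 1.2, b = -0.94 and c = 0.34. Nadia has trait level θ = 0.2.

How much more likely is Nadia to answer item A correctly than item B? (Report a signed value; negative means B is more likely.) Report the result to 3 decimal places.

-0.520

P(θ) = c + (1 − c) · 1 / (1 + exp(−a(θ − b)))
P_A = 0.3465
P_B = 0.8661
P_A − P_B = -0.5196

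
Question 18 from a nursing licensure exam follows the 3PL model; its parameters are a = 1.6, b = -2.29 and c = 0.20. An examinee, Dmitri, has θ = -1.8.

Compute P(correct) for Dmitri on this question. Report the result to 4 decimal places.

0.7492

P(θ) = c + (1 − c) · 1 / (1 + exp(−a(θ − b)))
Exponent: 1.6 × (-1.8 − (-2.29)) = 0.7840
1/(1 + e^{-0.7840}) = 0.6865
P = 0.20 + 0.80 × 0.6865 = 0.7492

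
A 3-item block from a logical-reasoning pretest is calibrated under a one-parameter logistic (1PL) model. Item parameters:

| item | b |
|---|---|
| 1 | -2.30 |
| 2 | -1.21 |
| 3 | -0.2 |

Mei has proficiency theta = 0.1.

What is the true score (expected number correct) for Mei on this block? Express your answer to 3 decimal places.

P(theta) = 1 / (1 + exp(−(theta − b)))
P_1 = 1/(1+e^{-2.4000}) = 0.9168
P_2 = 1/(1+e^{-1.3100}) = 0.7875
P_3 = 1/(1+e^{-0.3000}) = 0.5744
E[score] = 0.9168 + 0.7875 + 0.5744 = 2.2788

2.279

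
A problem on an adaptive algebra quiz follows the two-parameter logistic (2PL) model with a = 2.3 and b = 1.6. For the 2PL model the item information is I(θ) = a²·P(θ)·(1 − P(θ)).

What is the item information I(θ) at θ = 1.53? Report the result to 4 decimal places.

1.3140

P = 1/(1+e^{0.1610}) = 0.4598
P(1−P) = 0.4598 × 0.5402 = 0.2484
I = a² × P(1−P) = 2.3² × 0.2484 = 1.31397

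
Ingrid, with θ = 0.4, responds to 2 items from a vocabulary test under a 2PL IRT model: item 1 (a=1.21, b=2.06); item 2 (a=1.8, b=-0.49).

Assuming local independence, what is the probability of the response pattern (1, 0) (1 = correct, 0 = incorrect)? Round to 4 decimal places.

0.0198

P(θ) = 1 / (1 + exp(−a(θ − b)))
P_1 = 1/(1+e^{2.0086}) = 0.1183
P_2 = 1/(1+e^{-1.6020}) = 0.8323
L = P_1 × (1−P_2) = 0.1183 × 0.1677 = 0.01984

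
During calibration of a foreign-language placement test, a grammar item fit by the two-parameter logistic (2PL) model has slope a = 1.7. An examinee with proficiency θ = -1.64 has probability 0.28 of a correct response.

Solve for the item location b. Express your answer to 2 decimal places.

P(θ) = 1 / (1 + exp(−a(θ − b)))
logit(0.28) = ln(0.28/0.72) = -0.9445
b = θ − logit/(a) = -1.64 − (-0.9445)/1.7000 = -1.0844

-1.08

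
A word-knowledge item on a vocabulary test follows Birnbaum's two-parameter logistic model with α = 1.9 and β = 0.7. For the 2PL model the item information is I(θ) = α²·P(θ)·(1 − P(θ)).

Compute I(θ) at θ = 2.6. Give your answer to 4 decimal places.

0.0926

P = 1/(1+e^{-3.6100}) = 0.9737
P(1−P) = 0.9737 × 0.0263 = 0.0256
I = α² × P(1−P) = 1.9² × 0.0256 = 0.09258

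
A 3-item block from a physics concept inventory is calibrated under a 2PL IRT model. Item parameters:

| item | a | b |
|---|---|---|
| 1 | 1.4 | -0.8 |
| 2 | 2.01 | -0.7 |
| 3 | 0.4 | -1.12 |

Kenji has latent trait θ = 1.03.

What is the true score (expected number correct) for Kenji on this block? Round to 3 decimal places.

P(θ) = 1 / (1 + exp(−a(θ − b)))
P_1 = 1/(1+e^{-2.5620}) = 0.9284
P_2 = 1/(1+e^{-3.4773}) = 0.9700
P_3 = 1/(1+e^{-0.8600}) = 0.7027
E[score] = 0.9284 + 0.9700 + 0.7027 = 2.6011

2.601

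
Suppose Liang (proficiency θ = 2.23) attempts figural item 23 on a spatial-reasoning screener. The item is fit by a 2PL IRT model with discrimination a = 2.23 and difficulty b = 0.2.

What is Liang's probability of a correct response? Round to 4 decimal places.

0.9893

P(θ) = 1 / (1 + exp(−a(θ − b)))
Exponent: 2.23 × (2.23 − 0.2) = 4.5269
1/(1 + e^{-4.5269}) = 0.9893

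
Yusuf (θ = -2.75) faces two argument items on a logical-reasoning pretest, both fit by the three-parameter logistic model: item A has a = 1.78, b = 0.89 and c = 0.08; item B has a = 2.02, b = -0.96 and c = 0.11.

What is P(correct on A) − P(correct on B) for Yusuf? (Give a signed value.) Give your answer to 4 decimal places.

P(θ) = c + (1 − c) · 1 / (1 + exp(−a(θ − b)))
P_A = 0.0814
P_B = 0.1333
P_A − P_B = -0.0519

-0.0519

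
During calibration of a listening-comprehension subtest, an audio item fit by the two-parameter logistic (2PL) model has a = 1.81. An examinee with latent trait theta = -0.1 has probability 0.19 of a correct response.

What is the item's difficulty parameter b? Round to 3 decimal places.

P(theta) = 1 / (1 + exp(−a(theta − b)))
logit(0.19) = ln(0.19/0.81) = -1.4500
b = theta − logit/(a) = -0.1 − (-1.4500)/1.8100 = 0.7011

0.701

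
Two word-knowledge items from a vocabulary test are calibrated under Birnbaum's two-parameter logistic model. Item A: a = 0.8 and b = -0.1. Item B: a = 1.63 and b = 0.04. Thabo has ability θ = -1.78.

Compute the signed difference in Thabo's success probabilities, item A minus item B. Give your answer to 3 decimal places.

0.158

P(θ) = 1 / (1 + exp(−a(θ − b)))
P_A = 0.2069
P_B = 0.0490
P_A − P_B = 0.1579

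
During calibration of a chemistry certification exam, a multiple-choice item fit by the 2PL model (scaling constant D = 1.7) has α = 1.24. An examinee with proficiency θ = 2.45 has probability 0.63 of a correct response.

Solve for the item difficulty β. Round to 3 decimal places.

P(θ) = 1 / (1 + exp(−D·α(θ − β)))
logit(0.63) = ln(0.63/0.37) = 0.5322
β = θ − logit/(1.7·α) = 2.45 − 0.5322/2.1080 = 2.1975

2.198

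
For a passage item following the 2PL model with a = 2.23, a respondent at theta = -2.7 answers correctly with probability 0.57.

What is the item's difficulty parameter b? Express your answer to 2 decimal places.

-2.83

P(theta) = 1 / (1 + exp(−a(theta − b)))
logit(0.57) = ln(0.57/0.43) = 0.2819
b = theta − logit/(a) = -2.7 − 0.2819/2.2300 = -2.8264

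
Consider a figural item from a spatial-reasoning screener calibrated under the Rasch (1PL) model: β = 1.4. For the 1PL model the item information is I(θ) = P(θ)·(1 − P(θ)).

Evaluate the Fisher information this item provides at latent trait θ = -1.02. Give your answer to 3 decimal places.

0.075

P = 1/(1+e^{2.4200}) = 0.0817
P(1−P) = 0.0817 × 0.9183 = 0.0750
I = P(1−P) = 0.07499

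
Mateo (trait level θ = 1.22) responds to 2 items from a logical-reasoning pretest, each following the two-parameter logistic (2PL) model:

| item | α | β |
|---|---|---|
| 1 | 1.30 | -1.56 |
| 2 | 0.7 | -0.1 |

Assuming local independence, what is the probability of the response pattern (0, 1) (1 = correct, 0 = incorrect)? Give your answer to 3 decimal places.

P(θ) = 1 / (1 + exp(−α(θ − β)))
P_1 = 1/(1+e^{-3.6140}) = 0.9738
P_2 = 1/(1+e^{-0.9240}) = 0.7159
L = (1−P_1) × P_2 = 0.0262 × 0.7159 = 0.01878

0.019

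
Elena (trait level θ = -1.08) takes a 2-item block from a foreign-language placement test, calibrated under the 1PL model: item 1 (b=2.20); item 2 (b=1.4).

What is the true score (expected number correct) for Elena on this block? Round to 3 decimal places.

P(θ) = 1 / (1 + exp(−(θ − b)))
P_1 = 1/(1+e^{3.2800}) = 0.0363
P_2 = 1/(1+e^{2.4800}) = 0.0773
E[score] = 0.0363 + 0.0773 = 0.1135

0.114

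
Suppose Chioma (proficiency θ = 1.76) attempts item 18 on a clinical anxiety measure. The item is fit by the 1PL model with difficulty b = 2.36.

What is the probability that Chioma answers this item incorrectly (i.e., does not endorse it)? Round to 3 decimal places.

P(θ) = 1 / (1 + exp(−(θ − b)))
Exponent: (1.76 − 2.36) = -0.6000
1/(1 + e^{0.6000}) = 0.3543
P = 0.3543
P(incorrect) = 1 − 0.3543 = 0.6457

0.646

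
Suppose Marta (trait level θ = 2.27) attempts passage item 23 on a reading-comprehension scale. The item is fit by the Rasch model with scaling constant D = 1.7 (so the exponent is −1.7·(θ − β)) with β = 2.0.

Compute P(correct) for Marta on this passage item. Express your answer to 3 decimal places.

0.613

P(θ) = 1 / (1 + exp(−D·(θ − β)))
Exponent: 1.7 × (2.27 − 2.0) = 0.4590
1/(1 + e^{-0.4590}) = 0.6128
P = 0.6128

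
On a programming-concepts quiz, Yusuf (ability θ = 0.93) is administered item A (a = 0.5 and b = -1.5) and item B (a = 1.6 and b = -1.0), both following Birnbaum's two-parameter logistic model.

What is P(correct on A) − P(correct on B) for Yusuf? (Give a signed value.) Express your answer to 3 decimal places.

P(θ) = 1 / (1 + exp(−a(θ − b)))
P_A = 0.7712
P_B = 0.9564
P_A − P_B = -0.1852

-0.185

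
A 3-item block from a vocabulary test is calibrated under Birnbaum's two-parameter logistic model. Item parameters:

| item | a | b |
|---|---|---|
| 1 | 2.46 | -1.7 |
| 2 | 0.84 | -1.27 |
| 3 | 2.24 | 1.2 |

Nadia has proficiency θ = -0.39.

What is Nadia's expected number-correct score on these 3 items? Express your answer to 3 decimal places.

P(θ) = 1 / (1 + exp(−a(θ − b)))
P_1 = 1/(1+e^{-3.2226}) = 0.9617
P_2 = 1/(1+e^{-0.7392}) = 0.6768
P_3 = 1/(1+e^{3.5616}) = 0.0276
E[score] = 0.9617 + 0.6768 + 0.0276 = 1.6661

1.666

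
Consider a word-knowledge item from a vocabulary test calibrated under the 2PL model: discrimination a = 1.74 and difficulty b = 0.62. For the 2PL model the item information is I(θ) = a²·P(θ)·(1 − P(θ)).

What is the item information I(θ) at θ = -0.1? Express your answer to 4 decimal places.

0.5233

P = 1/(1+e^{1.2528}) = 0.2222
P(1−P) = 0.2222 × 0.7778 = 0.1728
I = a² × P(1−P) = 1.74² × 0.1728 = 0.52328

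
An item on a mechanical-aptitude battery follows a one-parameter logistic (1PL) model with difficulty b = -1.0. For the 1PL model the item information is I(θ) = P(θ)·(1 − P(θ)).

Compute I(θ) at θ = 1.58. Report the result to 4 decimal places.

0.0655

P = 1/(1+e^{-2.5800}) = 0.9296
P(1−P) = 0.9296 × 0.0704 = 0.0655
I = P(1−P) = 0.06548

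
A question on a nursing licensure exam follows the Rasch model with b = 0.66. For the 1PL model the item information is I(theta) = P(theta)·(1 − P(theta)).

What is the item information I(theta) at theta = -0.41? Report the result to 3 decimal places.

P = 1/(1+e^{1.0700}) = 0.2554
P(1−P) = 0.2554 × 0.7446 = 0.1902
I = P(1−P) = 0.19017

0.190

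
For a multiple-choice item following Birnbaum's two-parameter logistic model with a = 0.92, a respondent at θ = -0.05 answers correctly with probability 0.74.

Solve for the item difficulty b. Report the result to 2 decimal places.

P(θ) = 1 / (1 + exp(−a(θ − b)))
logit(0.74) = ln(0.74/0.26) = 1.0460
b = θ − logit/(a) = -0.05 − 1.0460/0.9200 = -1.1869

-1.19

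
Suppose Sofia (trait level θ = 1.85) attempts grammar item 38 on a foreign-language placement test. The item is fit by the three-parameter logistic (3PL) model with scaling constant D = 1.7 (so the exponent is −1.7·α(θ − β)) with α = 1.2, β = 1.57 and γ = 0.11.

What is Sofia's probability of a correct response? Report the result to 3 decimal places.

0.679

P(θ) = γ + (1 − γ) · 1 / (1 + exp(−D·α(θ − β)))
Exponent: 1.7 × 1.2 × (1.85 − 1.57) = 0.5712
1/(1 + e^{-0.5712}) = 0.6390
P = 0.11 + 0.89 × 0.6390 = 0.6787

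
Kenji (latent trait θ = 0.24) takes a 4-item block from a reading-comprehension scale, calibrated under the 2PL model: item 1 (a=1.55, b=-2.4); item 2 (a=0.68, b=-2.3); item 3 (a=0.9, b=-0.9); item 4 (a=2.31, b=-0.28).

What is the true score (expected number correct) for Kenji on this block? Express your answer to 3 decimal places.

3.338

P(θ) = 1 / (1 + exp(−a(θ − b)))
P_1 = 1/(1+e^{-4.0920}) = 0.9836
P_2 = 1/(1+e^{-1.7272}) = 0.8491
P_3 = 1/(1+e^{-1.0260}) = 0.7361
P_4 = 1/(1+e^{-1.2012}) = 0.7687
E[score] = 0.9836 + 0.8491 + 0.7361 + 0.7687 = 3.3375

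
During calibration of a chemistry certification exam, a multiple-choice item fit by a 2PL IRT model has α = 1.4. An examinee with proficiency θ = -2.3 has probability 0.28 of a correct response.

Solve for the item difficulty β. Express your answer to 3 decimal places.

P(θ) = 1 / (1 + exp(−α(θ − β)))
logit(0.28) = ln(0.28/0.72) = -0.9445
β = θ − logit/(α) = -2.3 − (-0.9445)/1.4000 = -1.6254

-1.625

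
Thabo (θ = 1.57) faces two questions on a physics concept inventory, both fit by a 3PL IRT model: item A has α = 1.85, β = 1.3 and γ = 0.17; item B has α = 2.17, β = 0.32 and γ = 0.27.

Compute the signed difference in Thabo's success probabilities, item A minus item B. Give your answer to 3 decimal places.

P(θ) = γ + (1 − γ) · 1 / (1 + exp(−α(θ − β)))
P_A = 0.6865
P_B = 0.9546
P_A − P_B = -0.2680

-0.268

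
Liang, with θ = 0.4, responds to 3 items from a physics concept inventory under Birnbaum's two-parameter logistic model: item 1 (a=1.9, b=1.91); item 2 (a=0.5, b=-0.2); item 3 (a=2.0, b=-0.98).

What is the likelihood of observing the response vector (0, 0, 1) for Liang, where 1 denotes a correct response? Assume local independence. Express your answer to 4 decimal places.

0.3787

P(θ) = 1 / (1 + exp(−a(θ − b)))
P_1 = 1/(1+e^{2.8690}) = 0.0537
P_2 = 1/(1+e^{-0.3000}) = 0.5744
P_3 = 1/(1+e^{-2.7600}) = 0.9405
L = (1−P_1) × (1−P_2) × P_3 = 0.9463 × 0.4256 × 0.9405 = 0.37873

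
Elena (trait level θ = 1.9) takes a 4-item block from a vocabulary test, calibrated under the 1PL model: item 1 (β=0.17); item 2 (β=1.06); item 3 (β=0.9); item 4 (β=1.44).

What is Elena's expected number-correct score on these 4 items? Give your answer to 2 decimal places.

P(θ) = 1 / (1 + exp(−(θ − β)))
P_1 = 1/(1+e^{-1.7300}) = 0.8494
P_2 = 1/(1+e^{-0.8400}) = 0.6985
P_3 = 1/(1+e^{-1.0000}) = 0.7311
P_4 = 1/(1+e^{-0.4600}) = 0.6130
E[score] = 0.8494 + 0.6985 + 0.7311 + 0.6130 = 2.8920

2.89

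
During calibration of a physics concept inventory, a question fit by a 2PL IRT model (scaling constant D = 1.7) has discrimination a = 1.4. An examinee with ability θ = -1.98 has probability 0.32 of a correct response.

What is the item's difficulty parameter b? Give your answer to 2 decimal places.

-1.66

P(θ) = 1 / (1 + exp(−D·a(θ − b)))
logit(0.32) = ln(0.32/0.68) = -0.7538
b = θ − logit/(1.7·a) = -1.98 − (-0.7538)/2.3800 = -1.6633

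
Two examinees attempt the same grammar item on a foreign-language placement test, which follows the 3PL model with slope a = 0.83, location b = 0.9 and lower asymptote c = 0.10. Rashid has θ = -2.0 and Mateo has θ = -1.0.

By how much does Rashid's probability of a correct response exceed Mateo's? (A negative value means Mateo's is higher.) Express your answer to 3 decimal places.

P(θ) = c + (1 − c) · 1 / (1 + exp(−a(θ − b)))
P(Rashid) = 0.1744  [exponent -2.4070]
P(Mateo) = 0.2541  [exponent -1.5770]
Difference = 0.1744 − 0.2541 = -0.0797

-0.080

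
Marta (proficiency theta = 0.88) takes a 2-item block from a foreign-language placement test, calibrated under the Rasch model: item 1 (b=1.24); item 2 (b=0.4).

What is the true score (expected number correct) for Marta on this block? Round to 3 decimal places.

1.029

P(theta) = 1 / (1 + exp(−(theta − b)))
P_1 = 1/(1+e^{0.3600}) = 0.4110
P_2 = 1/(1+e^{-0.4800}) = 0.6177
E[score] = 0.4110 + 0.6177 = 1.0287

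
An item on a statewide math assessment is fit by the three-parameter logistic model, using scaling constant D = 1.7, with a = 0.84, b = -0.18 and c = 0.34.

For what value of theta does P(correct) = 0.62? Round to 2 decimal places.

P(theta) = c + (1 − c) · 1 / (1 + exp(−D·a(theta − b)))
Remove guessing floor: (0.62 − 0.34)/(1 − 0.34) = 0.4242
logit = ln(0.4242/0.5758) = -0.3054
theta = b + logit/(1.7·a) = -0.18 + (-0.3054)/1.4280 = -0.3939

-0.39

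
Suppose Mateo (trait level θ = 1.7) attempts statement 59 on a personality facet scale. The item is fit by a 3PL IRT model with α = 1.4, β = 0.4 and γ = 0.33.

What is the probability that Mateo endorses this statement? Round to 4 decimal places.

0.9066

P(θ) = γ + (1 − γ) · 1 / (1 + exp(−α(θ − β)))
Exponent: 1.4 × (1.7 − 0.4) = 1.8200
1/(1 + e^{-1.8200}) = 0.8606
P = 0.33 + 0.67 × 0.8606 = 0.9066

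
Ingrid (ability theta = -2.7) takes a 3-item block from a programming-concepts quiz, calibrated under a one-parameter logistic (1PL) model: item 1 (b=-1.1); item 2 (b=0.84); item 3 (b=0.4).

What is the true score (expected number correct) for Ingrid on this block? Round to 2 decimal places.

P(theta) = 1 / (1 + exp(−(theta − b)))
P_1 = 1/(1+e^{1.6000}) = 0.1680
P_2 = 1/(1+e^{3.5400}) = 0.0282
P_3 = 1/(1+e^{3.1000}) = 0.0431
E[score] = 0.1680 + 0.0282 + 0.0431 = 0.2393

0.24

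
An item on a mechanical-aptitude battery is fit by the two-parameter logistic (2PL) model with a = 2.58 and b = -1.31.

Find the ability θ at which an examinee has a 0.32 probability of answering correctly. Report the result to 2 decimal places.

-1.60

P(θ) = 1 / (1 + exp(−a(θ − b)))
logit = ln(0.3200/0.6800) = -0.7538
θ = b + logit/(a) = -1.31 + (-0.7538)/2.5800 = -1.6022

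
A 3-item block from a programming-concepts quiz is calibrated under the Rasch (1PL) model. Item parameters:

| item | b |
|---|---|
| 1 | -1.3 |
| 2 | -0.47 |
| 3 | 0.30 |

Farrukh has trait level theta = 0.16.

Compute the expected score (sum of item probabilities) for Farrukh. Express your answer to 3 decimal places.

1.929

P(theta) = 1 / (1 + exp(−(theta − b)))
P_1 = 1/(1+e^{-1.4600}) = 0.8115
P_2 = 1/(1+e^{-0.6300}) = 0.6525
P_3 = 1/(1+e^{0.1400}) = 0.4651
E[score] = 0.8115 + 0.6525 + 0.4651 = 1.9291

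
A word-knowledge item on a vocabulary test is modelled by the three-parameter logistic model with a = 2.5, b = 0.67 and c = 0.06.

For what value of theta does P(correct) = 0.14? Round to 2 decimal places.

-0.28

P(theta) = c + (1 − c) · 1 / (1 + exp(−a(theta − b)))
Remove guessing floor: (0.14 − 0.06)/(1 − 0.06) = 0.0851
logit = ln(0.0851/0.9149) = -2.3749
theta = b + logit/(a) = 0.67 + (-2.3749)/2.5000 = -0.2800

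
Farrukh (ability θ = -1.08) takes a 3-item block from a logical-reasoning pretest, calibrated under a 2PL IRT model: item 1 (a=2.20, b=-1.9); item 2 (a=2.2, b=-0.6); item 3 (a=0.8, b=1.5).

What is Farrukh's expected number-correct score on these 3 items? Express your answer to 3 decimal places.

P(θ) = 1 / (1 + exp(−a(θ − b)))
P_1 = 1/(1+e^{-1.8040}) = 0.8586
P_2 = 1/(1+e^{1.0560}) = 0.2581
P_3 = 1/(1+e^{2.0640}) = 0.1126
E[score] = 0.8586 + 0.2581 + 0.1126 = 1.2294

1.229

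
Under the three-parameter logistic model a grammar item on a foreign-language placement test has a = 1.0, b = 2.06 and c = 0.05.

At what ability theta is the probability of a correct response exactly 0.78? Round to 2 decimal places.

P(theta) = c + (1 − c) · 1 / (1 + exp(−a(theta − b)))
Remove guessing floor: (0.78 − 0.05)/(1 − 0.05) = 0.7684
logit = ln(0.7684/0.2316) = 1.1994
theta = b + logit/(a) = 2.06 + 1.1994/1.0000 = 3.2594

3.26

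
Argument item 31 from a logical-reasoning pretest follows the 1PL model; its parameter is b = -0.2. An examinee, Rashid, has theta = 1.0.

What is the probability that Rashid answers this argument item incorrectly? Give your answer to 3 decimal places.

P(theta) = 1 / (1 + exp(−(theta − b)))
Exponent: (1.0 − (-0.2)) = 1.2000
1/(1 + e^{-1.2000}) = 0.7685
P = 0.7685
P(incorrect) = 1 − 0.7685 = 0.2315

0.231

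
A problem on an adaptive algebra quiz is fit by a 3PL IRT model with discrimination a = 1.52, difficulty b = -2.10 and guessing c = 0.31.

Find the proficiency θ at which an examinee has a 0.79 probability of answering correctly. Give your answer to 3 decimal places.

P(θ) = c + (1 − c) · 1 / (1 + exp(−a(θ − b)))
Remove guessing floor: (0.79 − 0.31)/(1 − 0.31) = 0.6957
logit = ln(0.6957/0.3043) = 0.8267
θ = b + logit/(a) = -2.10 + 0.8267/1.5200 = -1.5561

-1.556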